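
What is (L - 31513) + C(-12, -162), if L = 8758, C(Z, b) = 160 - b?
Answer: -22433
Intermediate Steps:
(L - 31513) + C(-12, -162) = (8758 - 31513) + (160 - 1*(-162)) = -22755 + (160 + 162) = -22755 + 322 = -22433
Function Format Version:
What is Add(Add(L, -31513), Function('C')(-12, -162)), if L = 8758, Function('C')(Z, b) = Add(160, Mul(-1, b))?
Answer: -22433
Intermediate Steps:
Add(Add(L, -31513), Function('C')(-12, -162)) = Add(Add(8758, -31513), Add(160, Mul(-1, -162))) = Add(-22755, Add(160, 162)) = Add(-22755, 322) = -22433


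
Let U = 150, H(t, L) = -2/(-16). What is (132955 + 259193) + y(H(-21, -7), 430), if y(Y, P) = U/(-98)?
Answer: 19215177/49 ≈ 3.9215e+5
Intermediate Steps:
H(t, L) = ⅛ (H(t, L) = -2*(-1/16) = ⅛)
y(Y, P) = -75/49 (y(Y, P) = 150/(-98) = 150*(-1/98) = -75/49)
(132955 + 259193) + y(H(-21, -7), 430) = (132955 + 259193) - 75/49 = 392148 - 75/49 = 19215177/49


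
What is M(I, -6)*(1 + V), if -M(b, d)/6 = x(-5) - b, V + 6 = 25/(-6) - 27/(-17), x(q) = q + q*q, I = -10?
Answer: 23190/17 ≈ 1364.1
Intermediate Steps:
x(q) = q + q²
V = -875/102 (V = -6 + (25/(-6) - 27/(-17)) = -6 + (25*(-⅙) - 27*(-1/17)) = -6 + (-25/6 + 27/17) = -6 - 263/102 = -875/102 ≈ -8.5784)
M(b, d) = -120 + 6*b (M(b, d) = -6*(-5*(1 - 5) - b) = -6*(-5*(-4) - b) = -6*(20 - b) = -120 + 6*b)
M(I, -6)*(1 + V) = (-120 + 6*(-10))*(1 - 875/102) = (-120 - 60)*(-773/102) = -180*(-773/102) = 23190/17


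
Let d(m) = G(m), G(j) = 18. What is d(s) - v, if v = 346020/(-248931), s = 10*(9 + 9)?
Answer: 1608926/82977 ≈ 19.390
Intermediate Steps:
s = 180 (s = 10*18 = 180)
d(m) = 18
v = -115340/82977 (v = 346020*(-1/248931) = -115340/82977 ≈ -1.3900)
d(s) - v = 18 - 1*(-115340/82977) = 18 + 115340/82977 = 1608926/82977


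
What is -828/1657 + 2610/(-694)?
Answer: -2449701/574979 ≈ -4.2605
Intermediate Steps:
-828/1657 + 2610/(-694) = -828*1/1657 + 2610*(-1/694) = -828/1657 - 1305/347 = -2449701/574979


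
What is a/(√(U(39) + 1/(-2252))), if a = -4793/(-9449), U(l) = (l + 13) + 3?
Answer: 9586*√69732617/1170343691 ≈ 0.068398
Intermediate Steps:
U(l) = 16 + l (U(l) = (13 + l) + 3 = 16 + l)
a = 4793/9449 (a = -4793*(-1/9449) = 4793/9449 ≈ 0.50725)
a/(√(U(39) + 1/(-2252))) = 4793/(9449*(√((16 + 39) + 1/(-2252)))) = 4793/(9449*(√(55 - 1/2252))) = 4793/(9449*(√(123859/2252))) = 4793/(9449*((√69732617/1126))) = 4793*(2*√69732617/123859)/9449 = 9586*√69732617/1170343691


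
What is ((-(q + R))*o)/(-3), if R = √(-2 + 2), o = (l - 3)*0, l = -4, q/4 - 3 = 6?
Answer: 0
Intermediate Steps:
q = 36 (q = 12 + 4*6 = 12 + 24 = 36)
o = 0 (o = (-4 - 3)*0 = -7*0 = 0)
R = 0 (R = √0 = 0)
((-(q + R))*o)/(-3) = (-(36 + 0)*0)/(-3) = (-1*36*0)*(-⅓) = -36*0*(-⅓) = 0*(-⅓) = 0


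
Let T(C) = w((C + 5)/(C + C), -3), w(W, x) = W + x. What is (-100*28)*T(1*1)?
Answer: 0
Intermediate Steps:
T(C) = -3 + (5 + C)/(2*C) (T(C) = (C + 5)/(C + C) - 3 = (5 + C)/((2*C)) - 3 = (5 + C)*(1/(2*C)) - 3 = (5 + C)/(2*C) - 3 = -3 + (5 + C)/(2*C))
(-100*28)*T(1*1) = (-100*28)*(5*(1 - 1)/(2*((1*1)))) = -7000*(1 - 1*1)/1 = -7000*(1 - 1) = -7000*0 = -2800*0 = 0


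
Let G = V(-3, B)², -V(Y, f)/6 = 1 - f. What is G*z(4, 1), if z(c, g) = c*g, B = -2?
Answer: 1296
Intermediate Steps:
V(Y, f) = -6 + 6*f (V(Y, f) = -6*(1 - f) = -6 + 6*f)
G = 324 (G = (-6 + 6*(-2))² = (-6 - 12)² = (-18)² = 324)
G*z(4, 1) = 324*(4*1) = 324*4 = 1296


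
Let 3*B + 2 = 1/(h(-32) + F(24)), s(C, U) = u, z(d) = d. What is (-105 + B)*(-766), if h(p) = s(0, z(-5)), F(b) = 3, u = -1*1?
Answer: 80813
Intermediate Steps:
u = -1
s(C, U) = -1
h(p) = -1
B = -½ (B = -⅔ + 1/(3*(-1 + 3)) = -⅔ + (⅓)/2 = -⅔ + (⅓)*(½) = -⅔ + ⅙ = -½ ≈ -0.50000)
(-105 + B)*(-766) = (-105 - ½)*(-766) = -211/2*(-766) = 80813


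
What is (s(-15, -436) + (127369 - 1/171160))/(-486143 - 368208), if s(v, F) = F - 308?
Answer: -21673134999/146230717160 ≈ -0.14821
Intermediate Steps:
s(v, F) = -308 + F
(s(-15, -436) + (127369 - 1/171160))/(-486143 - 368208) = ((-308 - 436) + (127369 - 1/171160))/(-486143 - 368208) = (-744 + (127369 - 1*1/171160))/(-854351) = (-744 + (127369 - 1/171160))*(-1/854351) = (-744 + 21800478039/171160)*(-1/854351) = (21673134999/171160)*(-1/854351) = -21673134999/146230717160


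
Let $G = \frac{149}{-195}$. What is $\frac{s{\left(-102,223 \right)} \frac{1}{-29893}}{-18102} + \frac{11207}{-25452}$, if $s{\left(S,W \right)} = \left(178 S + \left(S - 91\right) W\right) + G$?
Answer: $- \frac{9387739491913}{21314838357540} \approx -0.44043$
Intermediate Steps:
$G = - \frac{149}{195}$ ($G = 149 \left(- \frac{1}{195}\right) = - \frac{149}{195} \approx -0.7641$)
$s{\left(S,W \right)} = - \frac{149}{195} + 178 S + W \left(-91 + S\right)$ ($s{\left(S,W \right)} = \left(178 S + \left(S - 91\right) W\right) - \frac{149}{195} = \left(178 S + \left(-91 + S\right) W\right) - \frac{149}{195} = \left(178 S + W \left(-91 + S\right)\right) - \frac{149}{195} = - \frac{149}{195} + 178 S + W \left(-91 + S\right)$)
$\frac{s{\left(-102,223 \right)} \frac{1}{-29893}}{-18102} + \frac{11207}{-25452} = \frac{\left(- \frac{149}{195} - 20293 + 178 \left(-102\right) - 22746\right) \frac{1}{-29893}}{-18102} + \frac{11207}{-25452} = \left(- \frac{149}{195} - 20293 - 18156 - 22746\right) \left(- \frac{1}{29893}\right) \left(- \frac{1}{18102}\right) + 11207 \left(- \frac{1}{25452}\right) = \left(- \frac{11933174}{195}\right) \left(- \frac{1}{29893}\right) \left(- \frac{1}{18102}\right) - \frac{1601}{3636} = \frac{11933174}{5829135} \left(- \frac{1}{18102}\right) - \frac{1601}{3636} = - \frac{5966587}{52759500885} - \frac{1601}{3636} = - \frac{9387739491913}{21314838357540}$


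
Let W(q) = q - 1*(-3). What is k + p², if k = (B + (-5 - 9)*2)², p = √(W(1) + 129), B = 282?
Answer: 64649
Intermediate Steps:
W(q) = 3 + q (W(q) = q + 3 = 3 + q)
p = √133 (p = √((3 + 1) + 129) = √(4 + 129) = √133 ≈ 11.533)
k = 64516 (k = (282 + (-5 - 9)*2)² = (282 - 14*2)² = (282 - 28)² = 254² = 64516)
k + p² = 64516 + (√133)² = 64516 + 133 = 64649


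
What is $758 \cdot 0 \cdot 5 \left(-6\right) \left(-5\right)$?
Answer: $0$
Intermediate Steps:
$758 \cdot 0 \cdot 5 \left(-6\right) \left(-5\right) = 0 \left(\left(-30\right) \left(-5\right)\right) = 0 \cdot 150 = 0$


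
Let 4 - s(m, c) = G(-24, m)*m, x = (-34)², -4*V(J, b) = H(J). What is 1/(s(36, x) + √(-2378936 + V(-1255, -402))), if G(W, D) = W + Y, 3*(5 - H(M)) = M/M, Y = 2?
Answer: 4776/18075319 - I*√85641738/18075319 ≈ 0.00026423 - 0.00051198*I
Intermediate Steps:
H(M) = 14/3 (H(M) = 5 - M/(3*M) = 5 - ⅓*1 = 5 - ⅓ = 14/3)
V(J, b) = -7/6 (V(J, b) = -¼*14/3 = -7/6)
G(W, D) = 2 + W (G(W, D) = W + 2 = 2 + W)
x = 1156
s(m, c) = 4 + 22*m (s(m, c) = 4 - (2 - 24)*m = 4 - (-22)*m = 4 + 22*m)
1/(s(36, x) + √(-2378936 + V(-1255, -402))) = 1/((4 + 22*36) + √(-2378936 - 7/6)) = 1/((4 + 792) + √(-14273623/6)) = 1/(796 + I*√85641738/6)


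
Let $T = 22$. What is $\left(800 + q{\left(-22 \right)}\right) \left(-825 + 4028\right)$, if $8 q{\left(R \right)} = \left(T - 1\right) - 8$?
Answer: $\frac{20540839}{8} \approx 2.5676 \cdot 10^{6}$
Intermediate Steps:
$q{\left(R \right)} = \frac{13}{8}$ ($q{\left(R \right)} = \frac{\left(22 - 1\right) - 8}{8} = \frac{21 - 8}{8} = \frac{1}{8} \cdot 13 = \frac{13}{8}$)
$\left(800 + q{\left(-22 \right)}\right) \left(-825 + 4028\right) = \left(800 + \frac{13}{8}\right) \left(-825 + 4028\right) = \frac{6413}{8} \cdot 3203 = \frac{20540839}{8}$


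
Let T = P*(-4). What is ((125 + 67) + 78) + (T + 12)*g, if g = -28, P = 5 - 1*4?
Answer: 46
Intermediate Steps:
P = 1 (P = 5 - 4 = 1)
T = -4 (T = 1*(-4) = -4)
((125 + 67) + 78) + (T + 12)*g = ((125 + 67) + 78) + (-4 + 12)*(-28) = (192 + 78) + 8*(-28) = 270 - 224 = 46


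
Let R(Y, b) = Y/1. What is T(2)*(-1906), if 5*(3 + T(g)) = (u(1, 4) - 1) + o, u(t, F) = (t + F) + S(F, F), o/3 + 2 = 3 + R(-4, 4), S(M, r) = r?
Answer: 30496/5 ≈ 6099.2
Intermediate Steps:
R(Y, b) = Y (R(Y, b) = Y*1 = Y)
o = -9 (o = -6 + 3*(3 - 4) = -6 + 3*(-1) = -6 - 3 = -9)
u(t, F) = t + 2*F (u(t, F) = (t + F) + F = (F + t) + F = t + 2*F)
T(g) = -16/5 (T(g) = -3 + (((1 + 2*4) - 1) - 9)/5 = -3 + (((1 + 8) - 1) - 9)/5 = -3 + ((9 - 1) - 9)/5 = -3 + (8 - 9)/5 = -3 + (1/5)*(-1) = -3 - 1/5 = -16/5)
T(2)*(-1906) = -16/5*(-1906) = 30496/5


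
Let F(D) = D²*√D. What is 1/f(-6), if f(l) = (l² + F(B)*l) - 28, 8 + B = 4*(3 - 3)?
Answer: I/(8*(I + 96*√2)) ≈ 6.7813e-6 + 0.00092066*I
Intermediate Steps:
B = -8 (B = -8 + 4*(3 - 3) = -8 + 4*0 = -8 + 0 = -8)
F(D) = D^(5/2)
f(l) = -28 + l² + 128*I*l*√2 (f(l) = (l² + (-8)^(5/2)*l) - 28 = (l² + (128*I*√2)*l) - 28 = (l² + 128*I*l*√2) - 28 = -28 + l² + 128*I*l*√2)
1/f(-6) = 1/(-28 + (-6)² + 128*I*(-6)*√2) = 1/(-28 + 36 - 768*I*√2) = 1/(8 - 768*I*√2)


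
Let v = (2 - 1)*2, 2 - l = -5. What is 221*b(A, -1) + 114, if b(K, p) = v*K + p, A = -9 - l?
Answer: -7179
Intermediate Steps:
l = 7 (l = 2 - 1*(-5) = 2 + 5 = 7)
v = 2 (v = 1*2 = 2)
A = -16 (A = -9 - 1*7 = -9 - 7 = -16)
b(K, p) = p + 2*K (b(K, p) = 2*K + p = p + 2*K)
221*b(A, -1) + 114 = 221*(-1 + 2*(-16)) + 114 = 221*(-1 - 32) + 114 = 221*(-33) + 114 = -7293 + 114 = -7179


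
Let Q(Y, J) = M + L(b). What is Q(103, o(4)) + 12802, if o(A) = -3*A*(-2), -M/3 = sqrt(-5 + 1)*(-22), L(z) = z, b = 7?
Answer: 12809 + 132*I ≈ 12809.0 + 132.0*I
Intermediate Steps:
M = 132*I (M = -3*sqrt(-5 + 1)*(-22) = -3*sqrt(-4)*(-22) = -3*2*I*(-22) = -(-132)*I = 132*I ≈ 132.0*I)
o(A) = 6*A
Q(Y, J) = 7 + 132*I (Q(Y, J) = 132*I + 7 = 7 + 132*I)
Q(103, o(4)) + 12802 = (7 + 132*I) + 12802 = 12809 + 132*I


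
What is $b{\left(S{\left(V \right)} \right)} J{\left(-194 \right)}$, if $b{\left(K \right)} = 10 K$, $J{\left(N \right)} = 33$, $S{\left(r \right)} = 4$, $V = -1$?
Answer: $1320$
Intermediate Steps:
$b{\left(S{\left(V \right)} \right)} J{\left(-194 \right)} = 10 \cdot 4 \cdot 33 = 40 \cdot 33 = 1320$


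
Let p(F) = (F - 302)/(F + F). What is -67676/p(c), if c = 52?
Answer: 3519152/125 ≈ 28153.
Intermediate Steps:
p(F) = (-302 + F)/(2*F) (p(F) = (-302 + F)/((2*F)) = (-302 + F)*(1/(2*F)) = (-302 + F)/(2*F))
-67676/p(c) = -67676*104/(-302 + 52) = -67676/((1/2)*(1/52)*(-250)) = -67676/(-125/52) = -67676*(-52/125) = 3519152/125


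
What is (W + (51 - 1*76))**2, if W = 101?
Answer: 5776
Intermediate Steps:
(W + (51 - 1*76))**2 = (101 + (51 - 1*76))**2 = (101 + (51 - 76))**2 = (101 - 25)**2 = 76**2 = 5776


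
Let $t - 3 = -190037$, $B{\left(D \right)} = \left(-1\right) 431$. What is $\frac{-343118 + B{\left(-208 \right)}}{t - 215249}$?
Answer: $\frac{343549}{405283} \approx 0.84768$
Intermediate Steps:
$B{\left(D \right)} = -431$
$t = -190034$ ($t = 3 - 190037 = -190034$)
$\frac{-343118 + B{\left(-208 \right)}}{t - 215249} = \frac{-343118 - 431}{-190034 - 215249} = - \frac{343549}{-405283} = \left(-343549\right) \left(- \frac{1}{405283}\right) = \frac{343549}{405283}$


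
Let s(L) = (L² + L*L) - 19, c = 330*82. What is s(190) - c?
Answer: 45121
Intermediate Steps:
c = 27060
s(L) = -19 + 2*L² (s(L) = (L² + L²) - 19 = 2*L² - 19 = -19 + 2*L²)
s(190) - c = (-19 + 2*190²) - 1*27060 = (-19 + 2*36100) - 27060 = (-19 + 72200) - 27060 = 72181 - 27060 = 45121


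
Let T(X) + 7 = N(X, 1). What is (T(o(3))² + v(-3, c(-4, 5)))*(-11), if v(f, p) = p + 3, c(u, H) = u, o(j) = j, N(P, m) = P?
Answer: -165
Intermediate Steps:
T(X) = -7 + X
v(f, p) = 3 + p
(T(o(3))² + v(-3, c(-4, 5)))*(-11) = ((-7 + 3)² + (3 - 4))*(-11) = ((-4)² - 1)*(-11) = (16 - 1)*(-11) = 15*(-11) = -165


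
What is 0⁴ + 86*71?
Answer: 6106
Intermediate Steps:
0⁴ + 86*71 = 0 + 6106 = 6106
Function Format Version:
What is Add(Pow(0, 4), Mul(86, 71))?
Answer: 6106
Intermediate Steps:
Add(Pow(0, 4), Mul(86, 71)) = Add(0, 6106) = 6106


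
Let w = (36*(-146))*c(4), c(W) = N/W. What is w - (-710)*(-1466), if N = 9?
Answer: -1052686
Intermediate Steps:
c(W) = 9/W
w = -11826 (w = (36*(-146))*(9/4) = -47304/4 = -5256*9/4 = -11826)
w - (-710)*(-1466) = -11826 - (-710)*(-1466) = -11826 - 1*1040860 = -11826 - 1040860 = -1052686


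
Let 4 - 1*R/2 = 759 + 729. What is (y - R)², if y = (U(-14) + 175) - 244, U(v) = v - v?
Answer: 8404201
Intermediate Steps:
U(v) = 0
y = -69 (y = (0 + 175) - 244 = 175 - 244 = -69)
R = -2968 (R = 8 - 2*(759 + 729) = 8 - 2*1488 = 8 - 2976 = -2968)
(y - R)² = (-69 - 1*(-2968))² = (-69 + 2968)² = 2899² = 8404201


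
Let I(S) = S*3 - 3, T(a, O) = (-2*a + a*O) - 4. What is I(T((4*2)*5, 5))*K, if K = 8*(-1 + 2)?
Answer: 2760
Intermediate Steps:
K = 8 (K = 8*1 = 8)
T(a, O) = -4 - 2*a + O*a (T(a, O) = (-2*a + O*a) - 4 = -4 - 2*a + O*a)
I(S) = -3 + 3*S (I(S) = 3*S - 3 = -3 + 3*S)
I(T((4*2)*5, 5))*K = (-3 + 3*(-4 - 2*4*2*5 + 5*((4*2)*5)))*8 = (-3 + 3*(-4 - 16*5 + 5*(8*5)))*8 = (-3 + 3*(-4 - 2*40 + 5*40))*8 = (-3 + 3*(-4 - 80 + 200))*8 = (-3 + 3*116)*8 = (-3 + 348)*8 = 345*8 = 2760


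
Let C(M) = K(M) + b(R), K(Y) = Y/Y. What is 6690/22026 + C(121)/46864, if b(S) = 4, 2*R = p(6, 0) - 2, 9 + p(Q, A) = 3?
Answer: 52271715/172037744 ≈ 0.30384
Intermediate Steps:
K(Y) = 1
p(Q, A) = -6 (p(Q, A) = -9 + 3 = -6)
R = -4 (R = (-6 - 2)/2 = (½)*(-8) = -4)
C(M) = 5 (C(M) = 1 + 4 = 5)
6690/22026 + C(121)/46864 = 6690/22026 + 5/46864 = 6690*(1/22026) + 5*(1/46864) = 1115/3671 + 5/46864 = 52271715/172037744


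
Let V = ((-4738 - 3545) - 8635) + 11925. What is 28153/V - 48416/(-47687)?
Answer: -1100791023/238101191 ≈ -4.6232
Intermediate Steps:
V = -4993 (V = (-8283 - 8635) + 11925 = -16918 + 11925 = -4993)
28153/V - 48416/(-47687) = 28153/(-4993) - 48416/(-47687) = 28153*(-1/4993) - 48416*(-1/47687) = -28153/4993 + 48416/47687 = -1100791023/238101191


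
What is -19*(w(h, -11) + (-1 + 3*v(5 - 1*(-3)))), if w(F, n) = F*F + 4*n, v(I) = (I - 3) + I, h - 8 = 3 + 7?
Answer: -6042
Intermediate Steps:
h = 18 (h = 8 + (3 + 7) = 8 + 10 = 18)
v(I) = -3 + 2*I (v(I) = (-3 + I) + I = -3 + 2*I)
w(F, n) = F**2 + 4*n
-19*(w(h, -11) + (-1 + 3*v(5 - 1*(-3)))) = -19*((18**2 + 4*(-11)) + (-1 + 3*(-3 + 2*(5 - 1*(-3))))) = -19*((324 - 44) + (-1 + 3*(-3 + 2*(5 + 3)))) = -19*(280 + (-1 + 3*(-3 + 2*8))) = -19*(280 + (-1 + 3*(-3 + 16))) = -19*(280 + (-1 + 3*13)) = -19*(280 + (-1 + 39)) = -19*(280 + 38) = -19*318 = -6042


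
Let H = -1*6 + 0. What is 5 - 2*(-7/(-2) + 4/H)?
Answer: -⅔ ≈ -0.66667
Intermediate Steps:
H = -6 (H = -6 + 0 = -6)
5 - 2*(-7/(-2) + 4/H) = 5 - 2*(-7/(-2) + 4/(-6)) = 5 - 2*(-7*(-½) + 4*(-⅙)) = 5 - 2*(7/2 - ⅔) = 5 - 2*17/6 = 5 - 17/3 = -⅔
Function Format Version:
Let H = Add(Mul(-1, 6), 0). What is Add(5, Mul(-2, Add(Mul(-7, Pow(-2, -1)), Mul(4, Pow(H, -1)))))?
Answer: Rational(-2, 3) ≈ -0.66667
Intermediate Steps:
H = -6 (H = Add(-6, 0) = -6)
Add(5, Mul(-2, Add(Mul(-7, Pow(-2, -1)), Mul(4, Pow(H, -1))))) = Add(5, Mul(-2, Add(Mul(-7, Pow(-2, -1)), Mul(4, Pow(-6, -1))))) = Add(5, Mul(-2, Add(Mul(-7, Rational(-1, 2)), Mul(4, Rational(-1, 6))))) = Add(5, Mul(-2, Add(Rational(7, 2), Rational(-2, 3)))) = Add(5, Mul(-2, Rational(17, 6))) = Add(5, Rational(-17, 3)) = Rational(-2, 3)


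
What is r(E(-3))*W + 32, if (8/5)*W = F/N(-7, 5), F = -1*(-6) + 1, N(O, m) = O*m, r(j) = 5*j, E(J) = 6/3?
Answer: 123/4 ≈ 30.750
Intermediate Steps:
E(J) = 2 (E(J) = 6*(1/3) = 2)
F = 7 (F = 6 + 1 = 7)
W = -1/8 (W = 5*(7/((-7*5)))/8 = 5*(7/(-35))/8 = 5*(7*(-1/35))/8 = (5/8)*(-1/5) = -1/8 ≈ -0.12500)
r(E(-3))*W + 32 = (5*2)*(-1/8) + 32 = 10*(-1/8) + 32 = -5/4 + 32 = 123/4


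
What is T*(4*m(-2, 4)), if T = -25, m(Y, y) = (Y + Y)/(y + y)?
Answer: 50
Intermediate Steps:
m(Y, y) = Y/y (m(Y, y) = (2*Y)/((2*y)) = (2*Y)*(1/(2*y)) = Y/y)
T*(4*m(-2, 4)) = -100*(-2/4) = -100*(-2*¼) = -100*(-1)/2 = -25*(-2) = 50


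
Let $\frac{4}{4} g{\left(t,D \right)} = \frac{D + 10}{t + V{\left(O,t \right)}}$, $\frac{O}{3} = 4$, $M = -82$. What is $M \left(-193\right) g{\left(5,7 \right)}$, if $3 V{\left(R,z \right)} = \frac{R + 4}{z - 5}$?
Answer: $0$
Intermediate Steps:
$O = 12$ ($O = 3 \cdot 4 = 12$)
$V{\left(R,z \right)} = \frac{4 + R}{3 \left(-5 + z\right)}$ ($V{\left(R,z \right)} = \frac{\left(R + 4\right) \frac{1}{z - 5}}{3} = \frac{\left(4 + R\right) \frac{1}{-5 + z}}{3} = \frac{\frac{1}{-5 + z} \left(4 + R\right)}{3} = \frac{4 + R}{3 \left(-5 + z\right)}$)
$g{\left(t,D \right)} = \frac{10 + D}{t + \frac{16}{3 \left(-5 + t\right)}}$ ($g{\left(t,D \right)} = \frac{D + 10}{t + \frac{4 + 12}{3 \left(-5 + t\right)}} = \frac{10 + D}{t + \frac{1}{3} \frac{1}{-5 + t} 16} = \frac{10 + D}{t + \frac{16}{3 \left(-5 + t\right)}}$)
$M \left(-193\right) g{\left(5,7 \right)} = \left(-82\right) \left(-193\right) \frac{3 \left(-5 + 5\right) \left(10 + 7\right)}{16 + 3 \cdot 5 \left(-5 + 5\right)} = 15826 \cdot 3 \frac{1}{16 + 3 \cdot 5 \cdot 0} \cdot 0 \cdot 17 = 15826 \cdot 3 \frac{1}{16 + 0} \cdot 0 \cdot 17 = 15826 \cdot 3 \cdot \frac{1}{16} \cdot 0 \cdot 17 = 15826 \cdot 0 = 0$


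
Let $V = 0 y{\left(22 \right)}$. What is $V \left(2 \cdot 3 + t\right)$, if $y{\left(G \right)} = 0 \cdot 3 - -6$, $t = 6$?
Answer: $0$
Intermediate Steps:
$y{\left(G \right)} = 6$ ($y{\left(G \right)} = 0 + 6 = 6$)
$V = 0$ ($V = 0 \cdot 6 = 0$)
$V \left(2 \cdot 3 + t\right) = 0 \left(2 \cdot 3 + 6\right) = 0 \left(6 + 6\right) = 0 \cdot 12 = 0$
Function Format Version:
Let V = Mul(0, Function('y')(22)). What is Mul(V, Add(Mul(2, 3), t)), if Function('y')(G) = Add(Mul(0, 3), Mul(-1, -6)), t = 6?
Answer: 0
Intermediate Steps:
Function('y')(G) = 6 (Function('y')(G) = Add(0, 6) = 6)
V = 0 (V = Mul(0, 6) = 0)
Mul(V, Add(Mul(2, 3), t)) = Mul(0, Add(Mul(2, 3), 6)) = Mul(0, Add(6, 6)) = Mul(0, 12) = 0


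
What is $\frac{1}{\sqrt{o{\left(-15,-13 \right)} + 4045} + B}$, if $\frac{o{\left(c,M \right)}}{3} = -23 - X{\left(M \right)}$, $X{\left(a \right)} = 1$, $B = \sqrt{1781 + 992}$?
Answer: $\frac{1}{\sqrt{2773} + \sqrt{3973}} \approx 0.0086437$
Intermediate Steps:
$B = \sqrt{2773} \approx 52.659$
$o{\left(c,M \right)} = -72$ ($o{\left(c,M \right)} = 3 \left(-23 - 1\right) = 3 \left(-24\right) = -72$)
$\frac{1}{\sqrt{o{\left(-15,-13 \right)} + 4045} + B} = \frac{1}{\sqrt{-72 + 4045} + \sqrt{2773}} = \frac{1}{\sqrt{3973} + \sqrt{2773}} = \frac{1}{\sqrt{2773} + \sqrt{3973}}$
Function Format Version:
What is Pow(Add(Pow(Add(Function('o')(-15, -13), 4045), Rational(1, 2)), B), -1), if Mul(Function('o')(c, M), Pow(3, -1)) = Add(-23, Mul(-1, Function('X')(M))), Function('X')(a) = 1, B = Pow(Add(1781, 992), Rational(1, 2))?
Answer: Pow(Add(Pow(2773, Rational(1, 2)), Pow(3973, Rational(1, 2))), -1) ≈ 0.0086437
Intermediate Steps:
B = Pow(2773, Rational(1, 2)) ≈ 52.659
Function('o')(c, M) = -72 (Function('o')(c, M) = Mul(3, Add(-23, Mul(-1, 1))) = Mul(3, Add(-23, -1)) = Mul(3, -24) = -72)
Pow(Add(Pow(Add(Function('o')(-15, -13), 4045), Rational(1, 2)), B), -1) = Pow(Add(Pow(Add(-72, 4045), Rational(1, 2)), Pow(2773, Rational(1, 2))), -1) = Pow(Add(Pow(3973, Rational(1, 2)), Pow(2773, Rational(1, 2))), -1) = Pow(Add(Pow(2773, Rational(1, 2)), Pow(3973, Rational(1, 2))), -1)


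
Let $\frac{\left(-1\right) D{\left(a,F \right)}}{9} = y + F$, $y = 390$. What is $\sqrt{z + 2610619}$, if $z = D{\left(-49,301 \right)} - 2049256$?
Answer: $2 \sqrt{138786} \approx 745.08$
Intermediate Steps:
$D{\left(a,F \right)} = -3510 - 9 F$ ($D{\left(a,F \right)} = - 9 \left(390 + F\right) = -3510 - 9 F$)
$z = -2055475$ ($z = \left(-3510 - 2709\right) - 2049256 = -6219 - 2049256 = -2055475$)
$\sqrt{z + 2610619} = \sqrt{-2055475 + 2610619} = \sqrt{555144} = 2 \sqrt{138786}$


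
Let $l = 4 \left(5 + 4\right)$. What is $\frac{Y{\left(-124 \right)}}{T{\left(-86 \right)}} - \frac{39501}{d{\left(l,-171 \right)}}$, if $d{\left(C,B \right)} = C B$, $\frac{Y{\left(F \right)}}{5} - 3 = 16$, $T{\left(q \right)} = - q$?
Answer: $\frac{3881}{516} \approx 7.5213$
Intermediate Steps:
$l = 36$ ($l = 4 \cdot 9 = 36$)
$Y{\left(F \right)} = 95$ ($Y{\left(F \right)} = 15 + 5 \cdot 16 = 15 + 80 = 95$)
$d{\left(C,B \right)} = B C$
$\frac{Y{\left(-124 \right)}}{T{\left(-86 \right)}} - \frac{39501}{d{\left(l,-171 \right)}} = \frac{95}{\left(-1\right) \left(-86\right)} - \frac{39501}{\left(-171\right) 36} = \frac{95}{86} - \frac{39501}{-6156} = 95 \cdot \frac{1}{86} - - \frac{77}{12} = \frac{95}{86} + \frac{77}{12} = \frac{3881}{516}$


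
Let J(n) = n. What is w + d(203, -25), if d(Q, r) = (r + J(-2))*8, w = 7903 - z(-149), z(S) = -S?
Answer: 7538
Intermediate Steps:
w = 7754 (w = 7903 - (-1)*(-149) = 7903 - 1*149 = 7903 - 149 = 7754)
d(Q, r) = -16 + 8*r (d(Q, r) = (r - 2)*8 = (-2 + r)*8 = -16 + 8*r)
w + d(203, -25) = 7754 + (-16 + 8*(-25)) = 7754 + (-16 - 200) = 7754 - 216 = 7538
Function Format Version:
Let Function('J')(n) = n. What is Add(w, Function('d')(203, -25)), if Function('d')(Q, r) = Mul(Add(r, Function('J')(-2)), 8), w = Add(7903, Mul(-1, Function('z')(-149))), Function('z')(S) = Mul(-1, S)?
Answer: 7538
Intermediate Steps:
w = 7754 (w = Add(7903, Mul(-1, Mul(-1, -149))) = Add(7903, Mul(-1, 149)) = Add(7903, -149) = 7754)
Function('d')(Q, r) = Add(-16, Mul(8, r)) (Function('d')(Q, r) = Mul(Add(r, -2), 8) = Mul(Add(-2, r), 8) = Add(-16, Mul(8, r)))
Add(w, Function('d')(203, -25)) = Add(7754, Add(-16, Mul(8, -25))) = Add(7754, Add(-16, -200)) = Add(7754, -216) = 7538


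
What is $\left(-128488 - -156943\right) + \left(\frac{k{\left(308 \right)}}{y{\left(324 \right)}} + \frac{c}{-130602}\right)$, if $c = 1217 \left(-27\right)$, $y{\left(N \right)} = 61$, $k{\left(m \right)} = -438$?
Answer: $\frac{75545958411}{2655574} \approx 28448.0$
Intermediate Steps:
$c = -32859$
$\left(-128488 - -156943\right) + \left(\frac{k{\left(308 \right)}}{y{\left(324 \right)}} + \frac{c}{-130602}\right) = \left(-128488 - -156943\right) - \left(- \frac{10953}{43534} + \frac{438}{61}\right) = \left(-128488 + 156943\right) - \frac{18399759}{2655574} = 28455 + \left(- \frac{438}{61} + \frac{10953}{43534}\right) = 28455 - \frac{18399759}{2655574} = \frac{75545958411}{2655574}$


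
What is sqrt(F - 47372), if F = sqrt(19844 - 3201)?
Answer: sqrt(-47372 + sqrt(16643)) ≈ 217.35*I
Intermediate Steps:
F = sqrt(16643) ≈ 129.01
sqrt(F - 47372) = sqrt(sqrt(16643) - 47372) = sqrt(-47372 + sqrt(16643))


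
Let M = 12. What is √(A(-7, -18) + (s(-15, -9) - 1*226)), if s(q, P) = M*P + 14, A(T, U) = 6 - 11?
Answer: 5*I*√13 ≈ 18.028*I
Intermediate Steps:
A(T, U) = -5
s(q, P) = 14 + 12*P (s(q, P) = 12*P + 14 = 14 + 12*P)
√(A(-7, -18) + (s(-15, -9) - 1*226)) = √(-5 + ((14 + 12*(-9)) - 1*226)) = √(-5 + ((14 - 108) - 226)) = √(-5 + (-94 - 226)) = √(-5 - 320) = √(-325) = 5*I*√13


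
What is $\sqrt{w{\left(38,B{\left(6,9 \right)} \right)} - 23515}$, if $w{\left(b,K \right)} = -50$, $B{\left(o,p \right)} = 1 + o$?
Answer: $i \sqrt{23565} \approx 153.51 i$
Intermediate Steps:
$\sqrt{w{\left(38,B{\left(6,9 \right)} \right)} - 23515} = \sqrt{-50 - 23515} = \sqrt{-23565} = i \sqrt{23565}$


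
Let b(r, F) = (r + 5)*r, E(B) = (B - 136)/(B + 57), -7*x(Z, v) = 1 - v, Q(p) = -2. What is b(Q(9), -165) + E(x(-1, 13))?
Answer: -3406/411 ≈ -8.2871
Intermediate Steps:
x(Z, v) = -⅐ + v/7 (x(Z, v) = -(1 - v)/7 = -⅐ + v/7)
E(B) = (-136 + B)/(57 + B)
b(r, F) = r*(5 + r) (b(r, F) = (5 + r)*r = r*(5 + r))
b(Q(9), -165) + E(x(-1, 13)) = -2*(5 - 2) + (-136 + (-⅐ + (⅐)*13))/(57 + (-⅐ + (⅐)*13)) = -2*3 + (-136 + (-⅐ + 13/7))/(57 + (-⅐ + 13/7)) = -6 + (-136 + 12/7)/(57 + 12/7) = -6 - 940/7/(411/7) = -6 + (7/411)*(-940/7) = -6 - 940/411 = -3406/411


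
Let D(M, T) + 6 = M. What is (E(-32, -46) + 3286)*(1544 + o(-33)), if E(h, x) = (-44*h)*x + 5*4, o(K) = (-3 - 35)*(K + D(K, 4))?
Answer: -263057360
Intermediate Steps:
D(M, T) = -6 + M
o(K) = 228 - 76*K (o(K) = (-3 - 35)*(K + (-6 + K)) = -38*(-6 + 2*K) = 228 - 76*K)
E(h, x) = 20 - 44*h*x (E(h, x) = -44*h*x + 20 = 20 - 44*h*x)
(E(-32, -46) + 3286)*(1544 + o(-33)) = ((20 - 44*(-32)*(-46)) + 3286)*(1544 + (228 - 76*(-33))) = ((20 - 64768) + 3286)*(1544 + (228 + 2508)) = (-64748 + 3286)*(1544 + 2736) = -61462*4280 = -263057360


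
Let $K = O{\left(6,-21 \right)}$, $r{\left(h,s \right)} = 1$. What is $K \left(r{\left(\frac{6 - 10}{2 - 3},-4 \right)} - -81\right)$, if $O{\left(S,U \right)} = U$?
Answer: $-1722$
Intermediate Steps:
$K = -21$
$K \left(r{\left(\frac{6 - 10}{2 - 3},-4 \right)} - -81\right) = - 21 \left(1 - -81\right) = - 21 \left(1 + \left(-59 + 140\right)\right) = - 21 \left(1 + 81\right) = \left(-21\right) 82 = -1722$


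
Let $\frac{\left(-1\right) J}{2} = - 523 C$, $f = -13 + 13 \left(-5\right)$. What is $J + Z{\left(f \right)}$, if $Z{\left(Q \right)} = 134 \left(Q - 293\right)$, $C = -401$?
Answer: $-469160$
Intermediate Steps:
$f = -78$ ($f = -13 - 65 = -78$)
$Z{\left(Q \right)} = -39262 + 134 Q$ ($Z{\left(Q \right)} = 134 \left(-293 + Q\right) = -39262 + 134 Q$)
$J = -419446$ ($J = - 2 \left(\left(-523\right) \left(-401\right)\right) = \left(-2\right) 209723 = -419446$)
$J + Z{\left(f \right)} = -419446 + \left(-39262 + 134 \left(-78\right)\right) = -419446 - 49714 = -469160$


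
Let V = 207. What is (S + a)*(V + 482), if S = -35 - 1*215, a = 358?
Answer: 74412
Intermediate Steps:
S = -250 (S = -35 - 215 = -250)
(S + a)*(V + 482) = (-250 + 358)*(207 + 482) = 108*689 = 74412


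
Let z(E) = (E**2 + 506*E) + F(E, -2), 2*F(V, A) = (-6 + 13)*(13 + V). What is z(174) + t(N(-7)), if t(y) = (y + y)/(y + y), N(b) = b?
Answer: 237951/2 ≈ 1.1898e+5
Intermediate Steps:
F(V, A) = 91/2 + 7*V/2 (F(V, A) = ((-6 + 13)*(13 + V))/2 = (7*(13 + V))/2 = (91 + 7*V)/2 = 91/2 + 7*V/2)
z(E) = 91/2 + E**2 + 1019*E/2 (z(E) = (E**2 + 506*E) + (91/2 + 7*E/2) = 91/2 + E**2 + 1019*E/2)
t(y) = 1 (t(y) = (2*y)/((2*y)) = (2*y)*(1/(2*y)) = 1)
z(174) + t(N(-7)) = (91/2 + 174**2 + (1019/2)*174) + 1 = (91/2 + 30276 + 88653) + 1 = 237949/2 + 1 = 237951/2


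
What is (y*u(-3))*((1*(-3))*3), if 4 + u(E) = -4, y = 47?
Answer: 3384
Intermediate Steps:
u(E) = -8 (u(E) = -4 - 4 = -8)
(y*u(-3))*((1*(-3))*3) = (47*(-8))*((1*(-3))*3) = -(-1128)*3 = -376*(-9) = 3384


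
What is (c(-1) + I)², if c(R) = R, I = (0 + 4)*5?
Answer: 361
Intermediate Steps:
I = 20 (I = 4*5 = 20)
(c(-1) + I)² = (-1 + 20)² = 19² = 361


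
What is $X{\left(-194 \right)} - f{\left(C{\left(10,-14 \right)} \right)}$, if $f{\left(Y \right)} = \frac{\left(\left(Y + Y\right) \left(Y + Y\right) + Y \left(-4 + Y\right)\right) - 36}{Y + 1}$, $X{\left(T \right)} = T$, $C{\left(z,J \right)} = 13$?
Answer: $- \frac{3473}{14} \approx -248.07$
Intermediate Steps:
$f{\left(Y \right)} = \frac{-36 + 4 Y^{2} + Y \left(-4 + Y\right)}{1 + Y}$ ($f{\left(Y \right)} = \frac{\left(2 Y 2 Y + Y \left(-4 + Y\right)\right) - 36}{1 + Y} = \frac{\left(4 Y^{2} + Y \left(-4 + Y\right)\right) - 36}{1 + Y} = \frac{-36 + 4 Y^{2} + Y \left(-4 + Y\right)}{1 + Y}$)
$X{\left(-194 \right)} - f{\left(C{\left(10,-14 \right)} \right)} = -194 - \frac{-36 - 52 + 5 \cdot 13^{2}}{1 + 13} = -194 - \frac{-36 - 52 + 5 \cdot 169}{14} = -194 - \frac{-36 - 52 + 845}{14} = -194 - \frac{1}{14} \cdot 757 = -194 - \frac{757}{14} = - \frac{3473}{14}$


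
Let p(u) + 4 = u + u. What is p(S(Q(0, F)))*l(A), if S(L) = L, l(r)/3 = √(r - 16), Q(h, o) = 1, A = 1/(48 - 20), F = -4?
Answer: -3*I*√3129/7 ≈ -23.973*I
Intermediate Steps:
A = 1/28 ≈ 0.035714
l(r) = 3*√(-16 + r) (l(r) = 3*√(r - 16) = 3*√(-16 + r))
p(u) = -4 + 2*u (p(u) = -4 + (u + u) = -4 + 2*u)
p(S(Q(0, F)))*l(A) = (-4 + 2*1)*(3*√(-16 + 1/28)) = (-4 + 2)*(3*√(-447/28)) = -6*I*√3129/14 = -3*I*√3129/7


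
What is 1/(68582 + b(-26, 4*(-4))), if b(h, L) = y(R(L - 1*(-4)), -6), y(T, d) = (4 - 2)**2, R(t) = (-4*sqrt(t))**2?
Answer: 1/68586 ≈ 1.4580e-5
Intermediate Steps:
R(t) = 16*t
y(T, d) = 4 (y(T, d) = 2**2 = 4)
b(h, L) = 4
1/(68582 + b(-26, 4*(-4))) = 1/(68582 + 4) = 1/68586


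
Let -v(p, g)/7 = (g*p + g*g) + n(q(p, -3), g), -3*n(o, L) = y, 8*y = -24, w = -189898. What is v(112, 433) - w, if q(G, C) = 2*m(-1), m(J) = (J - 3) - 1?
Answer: -1462004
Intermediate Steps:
m(J) = -4 + J (m(J) = (-3 + J) - 1 = -4 + J)
y = -3 (y = (1/8)*(-24) = -3)
q(G, C) = -10 (q(G, C) = 2*(-4 - 1) = 2*(-5) = -10)
n(o, L) = 1 (n(o, L) = -1/3*(-3) = 1)
v(p, g) = -7 - 7*g**2 - 7*g*p (v(p, g) = -7*((g*p + g*g) + 1) = -7*((g*p + g**2) + 1) = -7*((g**2 + g*p) + 1) = -7*(1 + g**2 + g*p) = -7 - 7*g**2 - 7*g*p)
v(112, 433) - w = (-7 - 7*433**2 - 7*433*112) - 1*(-189898) = (-7 - 7*187489 - 339472) + 189898 = (-7 - 1312423 - 339472) + 189898 = -1651902 + 189898 = -1462004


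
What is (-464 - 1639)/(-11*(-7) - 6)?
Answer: -2103/71 ≈ -29.620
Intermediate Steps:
(-464 - 1639)/(-11*(-7) - 6) = -2103/(77 - 6) = -2103/71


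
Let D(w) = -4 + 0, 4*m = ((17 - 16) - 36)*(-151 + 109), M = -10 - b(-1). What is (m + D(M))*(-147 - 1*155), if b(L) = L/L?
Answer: -109777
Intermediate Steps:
b(L) = 1
M = -11 (M = -10 - 1*1 = -10 - 1 = -11)
m = 735/2 (m = (((17 - 16) - 36)*(-151 + 109))/4 = ((1 - 36)*(-42))/4 = (-35*(-42))/4 = (¼)*1470 = 735/2 ≈ 367.50)
D(w) = -4
(m + D(M))*(-147 - 1*155) = (735/2 - 4)*(-147 - 1*155) = 727*(-147 - 155)/2 = (727/2)*(-302) = -109777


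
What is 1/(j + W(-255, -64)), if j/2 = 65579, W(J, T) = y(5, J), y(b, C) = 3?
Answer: 1/131161 ≈ 7.6242e-6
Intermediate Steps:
W(J, T) = 3
j = 131158 (j = 2*65579 = 131158)
1/(j + W(-255, -64)) = 1/(131158 + 3) = 1/131161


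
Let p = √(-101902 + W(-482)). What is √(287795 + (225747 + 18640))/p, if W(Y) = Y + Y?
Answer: -I*√13685858403/51433 ≈ -2.2745*I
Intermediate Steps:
W(Y) = 2*Y
p = I*√102866 (p = √(-101902 + 2*(-482)) = √(-101902 - 964) = √(-102866) = I*√102866 ≈ 320.73*I)
√(287795 + (225747 + 18640))/p = √(287795 + (225747 + 18640))/((I*√102866)) = √(287795 + 244387)*(-I*√102866/102866) = √532182*(-I*√102866/102866) = -I*√13685858403/51433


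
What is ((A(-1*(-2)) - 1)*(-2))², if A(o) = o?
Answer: 4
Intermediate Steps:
((A(-1*(-2)) - 1)*(-2))² = ((-1*(-2) - 1)*(-2))² = ((2 - 1)*(-2))² = (1*(-2))² = (-2)² = 4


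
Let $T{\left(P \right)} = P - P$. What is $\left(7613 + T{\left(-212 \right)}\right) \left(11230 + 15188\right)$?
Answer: $201120234$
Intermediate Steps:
$T{\left(P \right)} = 0$
$\left(7613 + T{\left(-212 \right)}\right) \left(11230 + 15188\right) = \left(7613 + 0\right) \left(11230 + 15188\right) = 7613 \cdot 26418 = 201120234$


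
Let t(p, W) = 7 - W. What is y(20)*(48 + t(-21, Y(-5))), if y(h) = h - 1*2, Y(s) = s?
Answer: 1080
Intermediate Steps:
y(h) = -2 + h (y(h) = h - 2 = -2 + h)
y(20)*(48 + t(-21, Y(-5))) = (-2 + 20)*(48 + (7 - 1*(-5))) = 18*(48 + (7 + 5)) = 18*(48 + 12) = 18*60 = 1080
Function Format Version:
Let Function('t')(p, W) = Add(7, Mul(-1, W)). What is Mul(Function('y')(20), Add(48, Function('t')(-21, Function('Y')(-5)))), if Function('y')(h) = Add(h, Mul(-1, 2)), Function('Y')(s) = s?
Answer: 1080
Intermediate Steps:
Function('y')(h) = Add(-2, h) (Function('y')(h) = Add(h, -2) = Add(-2, h))
Mul(Function('y')(20), Add(48, Function('t')(-21, Function('Y')(-5)))) = Mul(Add(-2, 20), Add(48, Add(7, Mul(-1, -5)))) = Mul(18, Add(48, Add(7, 5))) = Mul(18, Add(48, 12)) = Mul(18, 60) = 1080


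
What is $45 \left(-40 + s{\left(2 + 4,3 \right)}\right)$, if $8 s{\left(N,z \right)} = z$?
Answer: $- \frac{14265}{8} \approx -1783.1$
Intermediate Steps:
$s{\left(N,z \right)} = \frac{z}{8}$
$45 \left(-40 + s{\left(2 + 4,3 \right)}\right) = 45 \left(-40 + \frac{1}{8} \cdot 3\right) = 45 \left(-40 + \frac{3}{8}\right) = 45 \left(- \frac{317}{8}\right) = - \frac{14265}{8}$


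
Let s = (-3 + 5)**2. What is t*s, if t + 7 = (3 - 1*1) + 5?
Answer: 0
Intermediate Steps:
s = 4 (s = 2**2 = 4)
t = 0 (t = -7 + ((3 - 1*1) + 5) = -7 + ((3 - 1) + 5) = -7 + (2 + 5) = -7 + 7 = 0)
t*s = 0*4 = 0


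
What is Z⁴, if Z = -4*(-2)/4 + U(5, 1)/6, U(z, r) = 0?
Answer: 16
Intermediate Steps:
Z = 2 (Z = -4*(-2)/4 + 0/6 = 8*(¼) + 0*(⅙) = 2 + 0 = 2)
Z⁴ = 2⁴ = 16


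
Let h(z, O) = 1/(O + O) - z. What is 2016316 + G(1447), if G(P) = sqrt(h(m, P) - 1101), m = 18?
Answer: 2016316 + I*sqrt(9371886190)/2894 ≈ 2.0163e+6 + 33.451*I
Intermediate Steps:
h(z, O) = 1/(2*O) - z
G(P) = sqrt(-1119 + 1/(2*P)) (G(P) = sqrt((1/(2*P) - 1*18) - 1101) = sqrt((1/(2*P) - 18) - 1101) = sqrt((-18 + 1/(2*P)) - 1101) = sqrt(-1119 + 1/(2*P)))
2016316 + G(1447) = 2016316 + sqrt(-4476 + 2/1447)/2 = 2016316 + sqrt(-6476770/1447)/2 = 2016316 + (I*sqrt(9371886190)/1447)/2 = 2016316 + I*sqrt(9371886190)/2894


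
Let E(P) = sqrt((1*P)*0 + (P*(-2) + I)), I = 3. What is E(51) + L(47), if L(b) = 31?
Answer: 31 + 3*I*sqrt(11) ≈ 31.0 + 9.9499*I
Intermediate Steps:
E(P) = sqrt(3 - 2*P) (E(P) = sqrt((1*P)*0 + (P*(-2) + 3)) = sqrt(P*0 + (-2*P + 3)) = sqrt(0 + (3 - 2*P)) = sqrt(3 - 2*P))
E(51) + L(47) = sqrt(3 - 2*51) + 31 = sqrt(3 - 102) + 31 = sqrt(-99) + 31 = 3*I*sqrt(11) + 31 = 31 + 3*I*sqrt(11)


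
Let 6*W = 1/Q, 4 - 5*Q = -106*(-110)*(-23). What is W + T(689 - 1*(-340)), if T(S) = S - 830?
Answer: 320211701/1609104 ≈ 199.00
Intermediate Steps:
T(S) = -830 + S
Q = 268184/5 (Q = ⅘ - (-106*(-110))*(-23)/5 = ⅘ - 2332*(-23) = ⅘ - ⅕*(-268180) = ⅘ + 53636 = 268184/5 ≈ 53637.)
W = 5/1609104 (W = 1/(6*(268184/5)) = (⅙)*(5/268184) = 5/1609104 ≈ 3.1073e-6)
W + T(689 - 1*(-340)) = 5/1609104 + (-830 + (689 - 1*(-340))) = 5/1609104 + (-830 + (689 + 340)) = 5/1609104 + (-830 + 1029) = 5/1609104 + 199 = 320211701/1609104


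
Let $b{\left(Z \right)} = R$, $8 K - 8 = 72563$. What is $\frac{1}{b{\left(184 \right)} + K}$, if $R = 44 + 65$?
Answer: $\frac{8}{73443} \approx 0.00010893$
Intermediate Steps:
$K = \frac{72571}{8}$ ($K = 1 + \frac{1}{8} \cdot 72563 = 1 + \frac{72563}{8} = \frac{72571}{8} \approx 9071.4$)
$R = 109$
$b{\left(Z \right)} = 109$
$\frac{1}{b{\left(184 \right)} + K} = \frac{1}{109 + \frac{72571}{8}} = \frac{1}{\frac{73443}{8}} = \frac{8}{73443}$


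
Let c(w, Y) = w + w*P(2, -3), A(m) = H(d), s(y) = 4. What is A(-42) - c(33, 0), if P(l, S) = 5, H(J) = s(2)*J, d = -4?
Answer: -214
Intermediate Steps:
H(J) = 4*J
A(m) = -16 (A(m) = 4*(-4) = -16)
c(w, Y) = 6*w (c(w, Y) = w + w*5 = w + 5*w = 6*w)
A(-42) - c(33, 0) = -16 - 6*33 = -16 - 1*198 = -16 - 198 = -214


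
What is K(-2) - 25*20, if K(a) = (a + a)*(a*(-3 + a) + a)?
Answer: -532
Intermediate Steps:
K(a) = 2*a*(a + a*(-3 + a)) (K(a) = (2*a)*(a + a*(-3 + a)) = 2*a*(a + a*(-3 + a)))
K(-2) - 25*20 = 2*(-2)²*(-2 - 2) - 25*20 = 2*4*(-4) - 500 = -32 - 500 = -532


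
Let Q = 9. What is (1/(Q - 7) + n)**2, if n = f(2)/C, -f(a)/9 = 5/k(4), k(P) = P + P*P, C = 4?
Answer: 1/256 ≈ 0.0039063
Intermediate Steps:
k(P) = P + P**2
f(a) = -9/4 (f(a) = -45/(4*(1 + 4)) = -45/(4*5) = -45/20 = -9*1/4 = -9/4)
n = -9/16 (n = -9/4/4 = -9/4*1/4 = -9/16 ≈ -0.56250)
(1/(Q - 7) + n)**2 = (1/(9 - 7) - 9/16)**2 = (1/2 - 9/16)**2 = (-1/16)**2 = 1/256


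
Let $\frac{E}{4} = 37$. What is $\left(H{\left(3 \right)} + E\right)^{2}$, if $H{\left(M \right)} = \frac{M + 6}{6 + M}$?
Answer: $22201$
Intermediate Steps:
$H{\left(M \right)} = 1$ ($H{\left(M \right)} = \frac{6 + M}{6 + M} = 1$)
$E = 148$ ($E = 4 \cdot 37 = 148$)
$\left(H{\left(3 \right)} + E\right)^{2} = \left(1 + 148\right)^{2} = 149^{2} = 22201$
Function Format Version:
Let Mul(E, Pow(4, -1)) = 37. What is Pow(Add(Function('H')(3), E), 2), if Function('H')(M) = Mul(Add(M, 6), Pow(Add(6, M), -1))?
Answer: 22201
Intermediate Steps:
Function('H')(M) = 1 (Function('H')(M) = Mul(Add(6, M), Pow(Add(6, M), -1)) = 1)
E = 148 (E = Mul(4, 37) = 148)
Pow(Add(Function('H')(3), E), 2) = Pow(Add(1, 148), 2) = Pow(149, 2) = 22201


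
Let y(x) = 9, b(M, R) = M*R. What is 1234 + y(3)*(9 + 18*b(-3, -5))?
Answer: 3745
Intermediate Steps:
1234 + y(3)*(9 + 18*b(-3, -5)) = 1234 + 9*(9 + 18*(-3*(-5))) = 1234 + 9*(9 + 18*15) = 1234 + 9*(9 + 270) = 1234 + 9*279 = 1234 + 2511 = 3745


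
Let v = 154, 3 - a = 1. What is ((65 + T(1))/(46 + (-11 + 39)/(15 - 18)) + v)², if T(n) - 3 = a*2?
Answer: 73582084/3025 ≈ 24325.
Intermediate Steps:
a = 2 (a = 3 - 1*1 = 3 - 1 = 2)
T(n) = 7 (T(n) = 3 + 2*2 = 3 + 4 = 7)
((65 + T(1))/(46 + (-11 + 39)/(15 - 18)) + v)² = ((65 + 7)/(46 + (-11 + 39)/(15 - 18)) + 154)² = (72/(46 + 28/(-3)) + 154)² = (72/(46 + 28*(-⅓)) + 154)² = (72/(46 - 28/3) + 154)² = (72/(110/3) + 154)² = (72*(3/110) + 154)² = (108/55 + 154)² = (8578/55)² = 73582084/3025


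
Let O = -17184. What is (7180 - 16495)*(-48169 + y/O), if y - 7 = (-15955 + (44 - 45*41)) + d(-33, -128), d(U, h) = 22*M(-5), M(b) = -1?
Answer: 2570065399125/5728 ≈ 4.4868e+8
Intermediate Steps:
d(U, h) = -22 (d(U, h) = 22*(-1) = -22)
y = -17771 (y = 7 + ((-15955 + (44 - 45*41)) - 22) = 7 + ((-15955 + (44 - 1845)) - 22) = 7 + ((-15955 - 1801) - 22) = 7 + (-17756 - 22) = 7 - 17778 = -17771)
(7180 - 16495)*(-48169 + y/O) = (7180 - 16495)*(-48169 - 17771/(-17184)) = -9315*(-48169 - 17771*(-1/17184)) = -9315*(-48169 + 17771/17184) = -9315*(-827718325/17184) = 2570065399125/5728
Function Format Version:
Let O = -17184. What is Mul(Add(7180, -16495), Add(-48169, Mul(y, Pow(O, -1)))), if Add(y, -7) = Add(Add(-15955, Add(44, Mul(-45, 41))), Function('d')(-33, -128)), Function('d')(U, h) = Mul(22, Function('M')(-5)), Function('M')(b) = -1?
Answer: Rational(2570065399125, 5728) ≈ 4.4868e+8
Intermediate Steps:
Function('d')(U, h) = -22 (Function('d')(U, h) = Mul(22, -1) = -22)
y = -17771 (y = Add(7, Add(Add(-15955, Add(44, Mul(-45, 41))), -22)) = Add(7, Add(Add(-15955, Add(44, -1845)), -22)) = Add(7, Add(Add(-15955, -1801), -22)) = Add(7, Add(-17756, -22)) = Add(7, -17778) = -17771)
Mul(Add(7180, -16495), Add(-48169, Mul(y, Pow(O, -1)))) = Mul(Add(7180, -16495), Add(-48169, Mul(-17771, Pow(-17184, -1)))) = Mul(-9315, Add(-48169, Mul(-17771, Rational(-1, 17184)))) = Mul(-9315, Add(-48169, Rational(17771, 17184))) = Mul(-9315, Rational(-827718325, 17184)) = Rational(2570065399125, 5728)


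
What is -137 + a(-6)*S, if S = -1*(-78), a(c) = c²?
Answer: 2671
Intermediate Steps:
S = 78
-137 + a(-6)*S = -137 + (-6)²*78 = -137 + 36*78 = -137 + 2808 = 2671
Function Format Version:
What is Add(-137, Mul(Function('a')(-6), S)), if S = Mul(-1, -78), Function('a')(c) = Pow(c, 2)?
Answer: 2671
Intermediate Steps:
S = 78
Add(-137, Mul(Function('a')(-6), S)) = Add(-137, Mul(Pow(-6, 2), 78)) = Add(-137, Mul(36, 78)) = Add(-137, 2808) = 2671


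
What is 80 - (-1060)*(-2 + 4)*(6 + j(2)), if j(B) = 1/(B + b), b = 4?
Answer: 39460/3 ≈ 13153.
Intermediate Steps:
j(B) = 1/(4 + B) (j(B) = 1/(B + 4) = 1/(4 + B))
80 - (-1060)*(-2 + 4)*(6 + j(2)) = 80 - (-1060)*(-2 + 4)*(6 + 1/(4 + 2)) = 80 - (-1060)*2*(6 + 1/6) = 80 - (-1060)*2*(6 + ⅙) = 80 - (-1060)*2*(37/6) = 80 - (-1060)*37/3 = 80 - 106*(-370/3) = 80 + 39220/3 = 39460/3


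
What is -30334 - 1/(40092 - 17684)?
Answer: -679724273/22408 ≈ -30334.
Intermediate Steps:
-30334 - 1/(40092 - 17684) = -30334 - 1/22408 = -679724273/22408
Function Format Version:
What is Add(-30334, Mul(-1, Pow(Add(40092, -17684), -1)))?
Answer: Rational(-679724273, 22408) ≈ -30334.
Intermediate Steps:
Add(-30334, Mul(-1, Pow(Add(40092, -17684), -1))) = Add(-30334, Mul(-1, Pow(22408, -1))) = Add(-30334, Mul(-1, Rational(1, 22408))) = Add(-30334, Rational(-1, 22408)) = Rational(-679724273, 22408)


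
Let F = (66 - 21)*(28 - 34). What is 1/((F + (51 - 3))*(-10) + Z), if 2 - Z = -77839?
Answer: 1/80061 ≈ 1.2490e-5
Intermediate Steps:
F = -270 (F = 45*(-6) = -270)
Z = 77841 (Z = 2 - 1*(-77839) = 2 + 77839 = 77841)
1/((F + (51 - 3))*(-10) + Z) = 1/((-270 + (51 - 3))*(-10) + 77841) = 1/((-270 + 48)*(-10) + 77841) = 1/(-222*(-10) + 77841) = 1/(2220 + 77841) = 1/80061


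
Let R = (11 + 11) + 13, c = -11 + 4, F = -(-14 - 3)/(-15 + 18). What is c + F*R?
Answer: 574/3 ≈ 191.33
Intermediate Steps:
F = 17/3 (F = -(-17)/3 = -1*(-17/3) = 17/3 ≈ 5.6667)
c = -7
R = 35 (R = 22 + 13 = 35)
c + F*R = -7 + (17/3)*35 = -7 + 595/3 = 574/3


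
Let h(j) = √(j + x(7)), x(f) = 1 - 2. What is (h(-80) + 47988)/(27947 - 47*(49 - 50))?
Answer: 23994/13997 + 9*I/27994 ≈ 1.7142 + 0.0003215*I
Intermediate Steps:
x(f) = -1
h(j) = √(-1 + j) (h(j) = √(j - 1) = √(-1 + j))
(h(-80) + 47988)/(27947 - 47*(49 - 50)) = (√(-1 - 80) + 47988)/(27947 - 47*(49 - 50)) = (√(-81) + 47988)/(27947 - 47*(-1)) = (9*I + 47988)/(27947 + 47) = (47988 + 9*I)/27994 = (47988 + 9*I)*(1/27994) = 23994/13997 + 9*I/27994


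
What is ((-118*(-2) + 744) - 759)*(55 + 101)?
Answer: 34476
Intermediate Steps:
((-118*(-2) + 744) - 759)*(55 + 101) = ((236 + 744) - 759)*156 = (980 - 759)*156 = 221*156 = 34476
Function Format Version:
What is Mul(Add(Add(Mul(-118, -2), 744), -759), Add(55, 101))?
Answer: 34476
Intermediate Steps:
Mul(Add(Add(Mul(-118, -2), 744), -759), Add(55, 101)) = Mul(Add(Add(236, 744), -759), 156) = Mul(Add(980, -759), 156) = Mul(221, 156) = 34476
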